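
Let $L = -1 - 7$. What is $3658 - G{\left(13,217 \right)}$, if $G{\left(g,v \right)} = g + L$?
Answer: $3653$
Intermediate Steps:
$L = -8$ ($L = -1 - 7 = -8$)
$G{\left(g,v \right)} = -8 + g$ ($G{\left(g,v \right)} = g - 8 = -8 + g$)
$3658 - G{\left(13,217 \right)} = 3658 - \left(-8 + 13\right) = 3658 - 5 = 3653$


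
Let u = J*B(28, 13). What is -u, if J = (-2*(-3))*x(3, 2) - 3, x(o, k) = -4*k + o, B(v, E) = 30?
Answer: 990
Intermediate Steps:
x(o, k) = o - 4*k
J = -33 (J = (-2*(-3))*(3 - 4*2) - 3 = 6*(3 - 8) - 3 = 6*(-5) - 3 = -30 - 3 = -33)
u = -990 (u = -33*30 = -990)
-u = -1*(-990) = 990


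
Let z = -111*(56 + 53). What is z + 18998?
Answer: 6899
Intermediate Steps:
z = -12099 (z = -111*109 = -12099)
z + 18998 = -12099 + 18998 = 6899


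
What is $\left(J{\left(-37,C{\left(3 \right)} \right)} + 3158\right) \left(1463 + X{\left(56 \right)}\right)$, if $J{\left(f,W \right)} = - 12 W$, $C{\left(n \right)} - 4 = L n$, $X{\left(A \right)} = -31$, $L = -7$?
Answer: $4814384$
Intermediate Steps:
$C{\left(n \right)} = 4 - 7 n$
$\left(J{\left(-37,C{\left(3 \right)} \right)} + 3158\right) \left(1463 + X{\left(56 \right)}\right) = \left(- 12 \left(4 - 21\right) + 3158\right) \left(1463 - 31\right) = \left(- 12 \left(4 - 21\right) + 3158\right) 1432 = \left(\left(-12\right) \left(-17\right) + 3158\right) 1432 = \left(204 + 3158\right) 1432 = 3362 \cdot 1432 = 4814384$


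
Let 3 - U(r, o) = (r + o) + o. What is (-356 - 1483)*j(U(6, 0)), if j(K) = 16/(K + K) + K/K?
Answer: 3065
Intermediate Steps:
U(r, o) = 3 - r - 2*o (U(r, o) = 3 - ((r + o) + o) = 3 - ((o + r) + o) = 3 - (r + 2*o) = 3 + (-r - 2*o) = 3 - r - 2*o)
j(K) = 1 + 8/K (j(K) = 16/((2*K)) + 1 = 16*(1/(2*K)) + 1 = 8/K + 1 = 1 + 8/K)
(-356 - 1483)*j(U(6, 0)) = (-356 - 1483)*((8 + (3 - 1*6 - 2*0))/(3 - 1*6 - 2*0)) = -1839*(8 + (3 - 6 + 0))/(3 - 6 + 0) = -1839*(8 - 3)/(-3) = -(-613)*5 = -1839*(-5/3) = 3065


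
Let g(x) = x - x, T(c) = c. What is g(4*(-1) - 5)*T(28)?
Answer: 0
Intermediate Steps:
g(x) = 0
g(4*(-1) - 5)*T(28) = 0*28 = 0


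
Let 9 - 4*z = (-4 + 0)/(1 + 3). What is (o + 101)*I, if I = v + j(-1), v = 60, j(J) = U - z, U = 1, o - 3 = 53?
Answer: 18369/2 ≈ 9184.5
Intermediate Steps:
o = 56 (o = 3 + 53 = 56)
z = 5/2 (z = 9/4 - (-4 + 0)/(4*(1 + 3)) = 9/4 - (-1)/4 = 9/4 - ¼*(-1) = 9/4 + ¼ = 5/2 ≈ 2.5000)
j(J) = -3/2 (j(J) = 1 - 1*5/2 = 1 - 5/2 = -3/2)
I = 117/2 (I = 60 - 3/2 = 117/2 ≈ 58.500)
(o + 101)*I = (56 + 101)*(117/2) = 157*(117/2) = 18369/2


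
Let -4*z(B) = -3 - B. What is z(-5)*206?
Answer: -103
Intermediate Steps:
z(B) = ¾ + B/4 (z(B) = -(-3 - B)/4 = ¾ + B/4)
z(-5)*206 = (¾ + (¼)*(-5))*206 = (¾ - 5/4)*206 = -½*206 = -103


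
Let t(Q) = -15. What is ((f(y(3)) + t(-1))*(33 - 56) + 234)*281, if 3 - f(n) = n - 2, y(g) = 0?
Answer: 130384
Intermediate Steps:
f(n) = 5 - n (f(n) = 3 - (n - 2) = 3 - (-2 + n) = 3 + (2 - n) = 5 - n)
((f(y(3)) + t(-1))*(33 - 56) + 234)*281 = (((5 - 1*0) - 15)*(33 - 56) + 234)*281 = (((5 + 0) - 15)*(-23) + 234)*281 = ((5 - 15)*(-23) + 234)*281 = (-10*(-23) + 234)*281 = (230 + 234)*281 = 464*281 = 130384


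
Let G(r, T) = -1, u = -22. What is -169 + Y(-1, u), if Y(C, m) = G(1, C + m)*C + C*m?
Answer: -146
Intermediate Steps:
Y(C, m) = -C + C*m
-169 + Y(-1, u) = -169 - (-1 - 22) = -169 - 1*(-23) = -169 + 23 = -146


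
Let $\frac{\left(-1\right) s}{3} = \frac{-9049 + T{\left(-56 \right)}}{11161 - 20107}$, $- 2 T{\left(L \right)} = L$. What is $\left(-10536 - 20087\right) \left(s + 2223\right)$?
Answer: $- \frac{67574396065}{994} \approx -6.7982 \cdot 10^{7}$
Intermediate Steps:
$T{\left(L \right)} = - \frac{L}{2}$
$s = - \frac{3007}{994}$ ($s = - 3 \frac{-9049 - -28}{11161 - 20107} = - 3 \frac{-9049 + 28}{-8946} = - 3 \left(\left(-9021\right) \left(- \frac{1}{8946}\right)\right) = \left(-3\right) \frac{3007}{2982} = - \frac{3007}{994} \approx -3.0252$)
$\left(-10536 - 20087\right) \left(s + 2223\right) = \left(-10536 - 20087\right) \left(- \frac{3007}{994} + 2223\right) = \left(-30623\right) \frac{2206655}{994} = - \frac{67574396065}{994}$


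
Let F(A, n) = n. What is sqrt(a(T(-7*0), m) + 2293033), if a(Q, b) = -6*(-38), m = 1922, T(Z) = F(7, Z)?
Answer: sqrt(2293261) ≈ 1514.4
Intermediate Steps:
T(Z) = Z
a(Q, b) = 228
sqrt(a(T(-7*0), m) + 2293033) = sqrt(228 + 2293033) = sqrt(2293261)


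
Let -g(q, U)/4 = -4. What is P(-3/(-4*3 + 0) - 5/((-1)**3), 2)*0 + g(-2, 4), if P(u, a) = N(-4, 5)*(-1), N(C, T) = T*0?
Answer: 16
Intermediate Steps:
N(C, T) = 0
g(q, U) = 16 (g(q, U) = -4*(-4) = 16)
P(u, a) = 0 (P(u, a) = 0*(-1) = 0)
P(-3/(-4*3 + 0) - 5/((-1)**3), 2)*0 + g(-2, 4) = 0*0 + 16 = 0 + 16 = 16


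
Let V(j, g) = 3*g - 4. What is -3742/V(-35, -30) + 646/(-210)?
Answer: 181274/4935 ≈ 36.732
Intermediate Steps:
V(j, g) = -4 + 3*g
-3742/V(-35, -30) + 646/(-210) = -3742/(-4 + 3*(-30)) + 646/(-210) = -3742/(-4 - 90) + 646*(-1/210) = -3742/(-94) - 323/105 = -3742*(-1/94) - 323/105 = 1871/47 - 323/105 = 181274/4935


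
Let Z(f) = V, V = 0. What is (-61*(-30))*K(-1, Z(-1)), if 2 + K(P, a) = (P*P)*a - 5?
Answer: -12810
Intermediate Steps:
Z(f) = 0
K(P, a) = -7 + a*P² (K(P, a) = -2 + ((P*P)*a - 5) = -2 + (P²*a - 5) = -2 + (a*P² - 5) = -2 + (-5 + a*P²) = -7 + a*P²)
(-61*(-30))*K(-1, Z(-1)) = (-61*(-30))*(-7 + 0*(-1)²) = 1830*(-7 + 0*1) = 1830*(-7 + 0) = 1830*(-7) = -12810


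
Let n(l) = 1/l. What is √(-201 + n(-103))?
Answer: 4*I*√133282/103 ≈ 14.178*I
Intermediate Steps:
√(-201 + n(-103)) = √(-201 + 1/(-103)) = √(-201 - 1/103) = √(-20704/103) = 4*I*√133282/103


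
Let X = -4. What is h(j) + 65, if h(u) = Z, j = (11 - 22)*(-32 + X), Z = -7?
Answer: 58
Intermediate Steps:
j = 396 (j = (11 - 22)*(-32 - 4) = -11*(-36) = 396)
h(u) = -7
h(j) + 65 = -7 + 65 = 58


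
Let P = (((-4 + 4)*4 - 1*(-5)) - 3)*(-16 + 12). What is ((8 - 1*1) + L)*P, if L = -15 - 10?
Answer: 144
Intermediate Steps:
L = -25
P = -8 (P = ((0*4 + 5) - 3)*(-4) = ((0 + 5) - 3)*(-4) = (5 - 3)*(-4) = 2*(-4) = -8)
((8 - 1*1) + L)*P = ((8 - 1*1) - 25)*(-8) = ((8 - 1) - 25)*(-8) = (7 - 25)*(-8) = -18*(-8) = 144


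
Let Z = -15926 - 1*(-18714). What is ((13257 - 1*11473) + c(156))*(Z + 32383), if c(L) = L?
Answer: 68231740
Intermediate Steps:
Z = 2788 (Z = -15926 + 18714 = 2788)
((13257 - 1*11473) + c(156))*(Z + 32383) = ((13257 - 1*11473) + 156)*(2788 + 32383) = ((13257 - 11473) + 156)*35171 = (1784 + 156)*35171 = 1940*35171 = 68231740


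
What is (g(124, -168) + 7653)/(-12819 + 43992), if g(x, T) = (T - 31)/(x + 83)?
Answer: 1583972/6452811 ≈ 0.24547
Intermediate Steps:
g(x, T) = (-31 + T)/(83 + x)
(g(124, -168) + 7653)/(-12819 + 43992) = ((-31 - 168)/(83 + 124) + 7653)/(-12819 + 43992) = (-199/207 + 7653)/31173 = ((1/207)*(-199) + 7653)*(1/31173) = (-199/207 + 7653)*(1/31173) = (1583972/207)*(1/31173) = 1583972/6452811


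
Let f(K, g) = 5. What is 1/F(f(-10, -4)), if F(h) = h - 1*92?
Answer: -1/87 ≈ -0.011494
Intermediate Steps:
F(h) = -92 + h (F(h) = h - 92 = -92 + h)
1/F(f(-10, -4)) = 1/(-92 + 5) = 1/(-87) = -1/87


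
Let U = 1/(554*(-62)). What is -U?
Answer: 1/34348 ≈ 2.9114e-5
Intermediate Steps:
U = -1/34348 (U = 1/(-34348) = -1/34348 ≈ -2.9114e-5)
-U = -1*(-1/34348) = 1/34348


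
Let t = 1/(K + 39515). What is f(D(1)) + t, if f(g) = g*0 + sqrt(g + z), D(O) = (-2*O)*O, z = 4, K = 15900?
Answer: 1/55415 + sqrt(2) ≈ 1.4142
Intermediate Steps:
D(O) = -2*O**2
t = 1/55415 (t = 1/(15900 + 39515) = 1/55415 ≈ 1.8046e-5)
f(g) = sqrt(4 + g) (f(g) = g*0 + sqrt(g + 4) = 0 + sqrt(4 + g) = sqrt(4 + g))
f(D(1)) + t = sqrt(4 - 2*1**2) + 1/55415 = sqrt(4 - 2*1) + 1/55415 = sqrt(4 - 2) + 1/55415 = sqrt(2) + 1/55415 = 1/55415 + sqrt(2)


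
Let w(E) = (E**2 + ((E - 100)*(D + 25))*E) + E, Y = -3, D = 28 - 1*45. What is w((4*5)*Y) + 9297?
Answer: 89637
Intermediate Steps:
D = -17 (D = 28 - 45 = -17)
w(E) = E + E**2 + E*(-800 + 8*E) (w(E) = (E**2 + ((E - 100)*(-17 + 25))*E) + E = (E**2 + ((-100 + E)*8)*E) + E = (E**2 + (-800 + 8*E)*E) + E = (E**2 + E*(-800 + 8*E)) + E = E + E**2 + E*(-800 + 8*E))
w((4*5)*Y) + 9297 = ((4*5)*(-3))*(-799 + 9*((4*5)*(-3))) + 9297 = (20*(-3))*(-799 + 9*(20*(-3))) + 9297 = -60*(-799 + 9*(-60)) + 9297 = -60*(-799 - 540) + 9297 = -60*(-1339) + 9297 = 80340 + 9297 = 89637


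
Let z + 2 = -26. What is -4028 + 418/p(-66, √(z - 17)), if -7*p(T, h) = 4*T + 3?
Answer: -1048382/261 ≈ -4016.8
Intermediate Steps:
z = -28 (z = -2 - 26 = -28)
p(T, h) = -3/7 - 4*T/7 (p(T, h) = -(4*T + 3)/7 = -(3 + 4*T)/7 = -3/7 - 4*T/7)
-4028 + 418/p(-66, √(z - 17)) = -4028 + 418/(-3/7 - 4/7*(-66)) = -4028 + 418/(-3/7 + 264/7) = -4028 + 418/(261/7) = -4028 + 418*(7/261) = -4028 + 2926/261 = -1048382/261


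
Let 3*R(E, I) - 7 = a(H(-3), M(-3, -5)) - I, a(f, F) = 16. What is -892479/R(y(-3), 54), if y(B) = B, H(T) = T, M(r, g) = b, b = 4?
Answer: 2677437/31 ≈ 86369.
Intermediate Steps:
M(r, g) = 4
R(E, I) = 23/3 - I/3 (R(E, I) = 7/3 + (16 - I)/3 = 7/3 + (16/3 - I/3) = 23/3 - I/3)
-892479/R(y(-3), 54) = -892479/(23/3 - 1/3*54) = -892479/(23/3 - 18) = -892479/(-31/3) = -892479*(-3/31) = 2677437/31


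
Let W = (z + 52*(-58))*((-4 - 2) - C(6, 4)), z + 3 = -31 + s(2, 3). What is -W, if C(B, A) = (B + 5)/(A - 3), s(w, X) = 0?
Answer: -51850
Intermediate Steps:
C(B, A) = (5 + B)/(-3 + A)
z = -34 (z = -3 + (-31 + 0) = -3 - 31 = -34)
W = 51850 (W = (-34 + 52*(-58))*((-4 - 2) - (5 + 6)/(-3 + 4)) = (-34 - 3016)*(-6 - 11/1) = -3050*(-6 - 11) = -3050*(-17) = 51850)
-W = -1*51850 = -51850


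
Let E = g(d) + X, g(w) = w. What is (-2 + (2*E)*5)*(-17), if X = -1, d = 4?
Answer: -476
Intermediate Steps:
E = 3 (E = 4 - 1 = 3)
(-2 + (2*E)*5)*(-17) = (-2 + (2*3)*5)*(-17) = (-2 + 6*5)*(-17) = (-2 + 30)*(-17) = 28*(-17) = -476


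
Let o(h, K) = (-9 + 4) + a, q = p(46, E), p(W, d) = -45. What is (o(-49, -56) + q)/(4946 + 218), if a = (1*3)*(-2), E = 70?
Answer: -14/1291 ≈ -0.010844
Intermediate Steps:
q = -45
a = -6 (a = 3*(-2) = -6)
o(h, K) = -11 (o(h, K) = (-9 + 4) - 6 = -5 - 6 = -11)
(o(-49, -56) + q)/(4946 + 218) = (-11 - 45)/(4946 + 218) = -56/5164 = -56*1/5164 = -14/1291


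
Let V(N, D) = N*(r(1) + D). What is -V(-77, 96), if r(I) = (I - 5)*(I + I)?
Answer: 6776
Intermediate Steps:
r(I) = 2*I*(-5 + I) (r(I) = (-5 + I)*(2*I) = 2*I*(-5 + I))
V(N, D) = N*(-8 + D) (V(N, D) = N*(2*1*(-5 + 1) + D) = N*(2*1*(-4) + D) = N*(-8 + D))
-V(-77, 96) = -(-77)*(-8 + 96) = -(-77)*88 = -1*(-6776) = 6776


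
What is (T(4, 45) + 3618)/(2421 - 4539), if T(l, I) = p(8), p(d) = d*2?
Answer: -1817/1059 ≈ -1.7158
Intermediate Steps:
p(d) = 2*d
T(l, I) = 16 (T(l, I) = 2*8 = 16)
(T(4, 45) + 3618)/(2421 - 4539) = (16 + 3618)/(2421 - 4539) = 3634/(-2118) = 3634*(-1/2118) = -1817/1059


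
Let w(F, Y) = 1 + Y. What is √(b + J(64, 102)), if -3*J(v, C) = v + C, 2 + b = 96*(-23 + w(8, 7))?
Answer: 2*I*√3369/3 ≈ 38.695*I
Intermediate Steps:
b = -1442 (b = -2 + 96*(-23 + (1 + 7)) = -2 + 96*(-23 + 8) = -2 + 96*(-15) = -2 - 1440 = -1442)
J(v, C) = -C/3 - v/3 (J(v, C) = -(v + C)/3 = -(C + v)/3 = -C/3 - v/3)
√(b + J(64, 102)) = √(-1442 + (-⅓*102 - ⅓*64)) = √(-1442 + (-34 - 64/3)) = √(-1442 - 166/3) = √(-4492/3) = 2*I*√3369/3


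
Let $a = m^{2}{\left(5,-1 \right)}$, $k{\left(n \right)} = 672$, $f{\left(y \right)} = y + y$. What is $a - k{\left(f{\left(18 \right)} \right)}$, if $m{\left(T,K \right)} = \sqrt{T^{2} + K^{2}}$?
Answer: $-646$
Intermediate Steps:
$f{\left(y \right)} = 2 y$
$m{\left(T,K \right)} = \sqrt{K^{2} + T^{2}}$
$a = 26$ ($a = \left(\sqrt{\left(-1\right)^{2} + 5^{2}}\right)^{2} = \left(\sqrt{1 + 25}\right)^{2} = \left(\sqrt{26}\right)^{2} = 26$)
$a - k{\left(f{\left(18 \right)} \right)} = 26 - 672 = -646$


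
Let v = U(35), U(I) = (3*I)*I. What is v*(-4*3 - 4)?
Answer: -58800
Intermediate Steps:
U(I) = 3*I²
v = 3675 (v = 3*35² = 3*1225 = 3675)
v*(-4*3 - 4) = 3675*(-4*3 - 4) = 3675*(-12 - 4) = 3675*(-16) = -58800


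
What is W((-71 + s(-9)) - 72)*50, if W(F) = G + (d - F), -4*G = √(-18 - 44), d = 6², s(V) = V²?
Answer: 4900 - 25*I*√62/2 ≈ 4900.0 - 98.425*I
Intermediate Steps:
d = 36
G = -I*√62/4 (G = -√(-18 - 44)/4 = -I*√62/4 ≈ -1.9685*I)
W(F) = 36 - F - I*√62/4 (W(F) = -I*√62/4 + (36 - F) = 36 - F - I*√62/4)
W((-71 + s(-9)) - 72)*50 = (36 - ((-71 + (-9)²) - 72) - I*√62/4)*50 = (36 - ((-71 + 81) - 72) - I*√62/4)*50 = (36 - (10 - 72) - I*√62/4)*50 = (36 - 1*(-62) - I*√62/4)*50 = (36 + 62 - I*√62/4)*50 = (98 - I*√62/4)*50 = 4900 - 25*I*√62/2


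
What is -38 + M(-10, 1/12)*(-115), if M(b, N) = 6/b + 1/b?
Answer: 85/2 ≈ 42.500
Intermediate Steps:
M(b, N) = 7/b (M(b, N) = 6/b + 1/b = 7/b)
-38 + M(-10, 1/12)*(-115) = -38 + (7/(-10))*(-115) = -38 + (7*(-⅒))*(-115) = -38 - 7/10*(-115) = -38 + 161/2 = 85/2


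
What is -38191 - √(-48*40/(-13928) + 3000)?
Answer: -38191 - 6*√252601690/1741 ≈ -38246.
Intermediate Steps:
-38191 - √(-48*40/(-13928) + 3000) = -38191 - √(-1920*(-1/13928) + 3000) = -38191 - √(240/1741 + 3000) = -38191 - √(5223240/1741) = -38191 - 6*√252601690/1741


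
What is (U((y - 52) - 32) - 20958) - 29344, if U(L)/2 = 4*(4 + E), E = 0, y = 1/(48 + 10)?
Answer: -50270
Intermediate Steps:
y = 1/58 ≈ 0.017241
U(L) = 32 (U(L) = 2*(4*(4 + 0)) = 2*(4*4) = 2*16 = 32)
(U((y - 52) - 32) - 20958) - 29344 = (32 - 20958) - 29344 = -20926 - 29344 = -50270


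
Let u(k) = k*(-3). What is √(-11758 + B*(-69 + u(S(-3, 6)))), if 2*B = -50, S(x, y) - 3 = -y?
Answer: I*√10258 ≈ 101.28*I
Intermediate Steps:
S(x, y) = 3 - y
u(k) = -3*k
B = -25 (B = (½)*(-50) = -25)
√(-11758 + B*(-69 + u(S(-3, 6)))) = √(-11758 - 25*(-69 - 3*(3 - 1*6))) = √(-11758 - 25*(-69 - 3*(3 - 6))) = √(-11758 - 25*(-69 - 3*(-3))) = √(-11758 - 25*(-69 + 9)) = √(-11758 - 25*(-60)) = √(-11758 + 1500) = √(-10258) = I*√10258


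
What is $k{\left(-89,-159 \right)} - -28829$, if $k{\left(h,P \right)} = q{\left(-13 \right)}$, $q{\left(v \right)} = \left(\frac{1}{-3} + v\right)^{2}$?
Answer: $\frac{261061}{9} \approx 29007.0$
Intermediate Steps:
$q{\left(v \right)} = \left(- \frac{1}{3} + v\right)^{2}$
$k{\left(h,P \right)} = \frac{1600}{9}$ ($k{\left(h,P \right)} = \frac{\left(-1 + 3 \left(-13\right)\right)^{2}}{9} = \frac{\left(-1 - 39\right)^{2}}{9} = \frac{\left(-40\right)^{2}}{9} = \frac{1}{9} \cdot 1600 = \frac{1600}{9}$)
$k{\left(-89,-159 \right)} - -28829 = \frac{1600}{9} - -28829 = \frac{1600}{9} + 28829 = \frac{261061}{9}$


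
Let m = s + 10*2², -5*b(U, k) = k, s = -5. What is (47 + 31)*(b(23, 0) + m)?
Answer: 2730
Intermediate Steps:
b(U, k) = -k/5
m = 35 (m = -5 + 10*2² = -5 + 10*4 = -5 + 40 = 35)
(47 + 31)*(b(23, 0) + m) = (47 + 31)*(-⅕*0 + 35) = 78*(0 + 35) = 78*35 = 2730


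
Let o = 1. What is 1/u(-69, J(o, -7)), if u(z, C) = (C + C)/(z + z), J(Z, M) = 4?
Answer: -69/4 ≈ -17.250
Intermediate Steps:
u(z, C) = C/z (u(z, C) = (2*C)/((2*z)) = (2*C)*(1/(2*z)) = C/z)
1/u(-69, J(o, -7)) = 1/(4/(-69)) = 1/(4*(-1/69)) = 1/(-4/69) = -69/4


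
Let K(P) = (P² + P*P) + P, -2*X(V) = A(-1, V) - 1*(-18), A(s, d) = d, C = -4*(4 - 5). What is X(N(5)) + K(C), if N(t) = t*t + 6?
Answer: 23/2 ≈ 11.500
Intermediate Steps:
C = 4 (C = -4*(-1) = 4)
N(t) = 6 + t² (N(t) = t² + 6 = 6 + t²)
X(V) = -9 - V/2 (X(V) = -(V - 1*(-18))/2 = -(V + 18)/2 = -(18 + V)/2 = -9 - V/2)
K(P) = P + 2*P² (K(P) = (P² + P²) + P = 2*P² + P = P + 2*P²)
X(N(5)) + K(C) = (-9 - (6 + 5²)/2) + 4*(1 + 2*4) = (-9 - (6 + 25)/2) + 4*(1 + 8) = (-9 - ½*31) + 4*9 = (-9 - 31/2) + 36 = -49/2 + 36 = 23/2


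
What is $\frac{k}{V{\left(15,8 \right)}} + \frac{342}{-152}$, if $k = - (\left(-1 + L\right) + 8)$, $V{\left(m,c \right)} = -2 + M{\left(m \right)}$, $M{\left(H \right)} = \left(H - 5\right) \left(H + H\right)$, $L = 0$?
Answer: $- \frac{1355}{596} \approx -2.2735$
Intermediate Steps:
$M{\left(H \right)} = 2 H \left(-5 + H\right)$ ($M{\left(H \right)} = \left(-5 + H\right) 2 H = 2 H \left(-5 + H\right)$)
$V{\left(m,c \right)} = -2 + 2 m \left(-5 + m\right)$
$k = -7$ ($k = - (\left(-1 + 0\right) + 8) = - (-1 + 8) = \left(-1\right) 7 = -7$)
$\frac{k}{V{\left(15,8 \right)}} + \frac{342}{-152} = - \frac{7}{-2 + 2 \cdot 15 \left(-5 + 15\right)} + \frac{342}{-152} = - \frac{7}{-2 + 2 \cdot 15 \cdot 10} + 342 \left(- \frac{1}{152}\right) = - \frac{7}{-2 + 300} - \frac{9}{4} = - \frac{7}{298} - \frac{9}{4} = - \frac{1355}{596}$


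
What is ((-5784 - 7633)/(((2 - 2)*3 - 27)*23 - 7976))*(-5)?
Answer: -67085/8597 ≈ -7.8033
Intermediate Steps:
((-5784 - 7633)/(((2 - 2)*3 - 27)*23 - 7976))*(-5) = -13417/((0*3 - 27)*23 - 7976)*(-5) = -13417/((0 - 27)*23 - 7976)*(-5) = -13417/(-27*23 - 7976)*(-5) = -13417/(-621 - 7976)*(-5) = -13417/(-8597)*(-5) = -13417*(-1/8597)*(-5) = (13417/8597)*(-5) = -67085/8597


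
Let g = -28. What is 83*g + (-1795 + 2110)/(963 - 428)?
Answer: -248605/107 ≈ -2323.4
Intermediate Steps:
83*g + (-1795 + 2110)/(963 - 428) = 83*(-28) + (-1795 + 2110)/(963 - 428) = -2324 + 315/535 = -2324 + 315*(1/535) = -2324 + 63/107 = -248605/107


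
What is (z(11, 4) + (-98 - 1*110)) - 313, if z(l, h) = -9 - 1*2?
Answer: -532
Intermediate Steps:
z(l, h) = -11 (z(l, h) = -9 - 2 = -11)
(z(11, 4) + (-98 - 1*110)) - 313 = (-11 + (-98 - 1*110)) - 313 = (-11 + (-98 - 110)) - 313 = (-11 - 208) - 313 = -219 - 313 = -532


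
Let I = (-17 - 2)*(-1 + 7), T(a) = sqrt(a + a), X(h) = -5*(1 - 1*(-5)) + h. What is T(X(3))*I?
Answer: -342*I*sqrt(6) ≈ -837.73*I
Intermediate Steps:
X(h) = -30 + h (X(h) = -5*(1 + 5) + h = -5*6 + h = -30 + h)
T(a) = sqrt(2)*sqrt(a) (T(a) = sqrt(2*a) = sqrt(2)*sqrt(a))
I = -114 (I = -19*6 = -114)
T(X(3))*I = (sqrt(2)*sqrt(-30 + 3))*(-114) = (sqrt(2)*sqrt(-27))*(-114) = (sqrt(2)*(3*I*sqrt(3)))*(-114) = (3*I*sqrt(6))*(-114) = -342*I*sqrt(6)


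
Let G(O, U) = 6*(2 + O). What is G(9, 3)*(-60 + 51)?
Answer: -594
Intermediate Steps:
G(O, U) = 12 + 6*O
G(9, 3)*(-60 + 51) = (12 + 6*9)*(-60 + 51) = (12 + 54)*(-9) = 66*(-9) = -594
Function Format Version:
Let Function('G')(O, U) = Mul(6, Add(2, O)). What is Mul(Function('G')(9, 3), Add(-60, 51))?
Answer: -594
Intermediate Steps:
Function('G')(O, U) = Add(12, Mul(6, O))
Mul(Function('G')(9, 3), Add(-60, 51)) = Mul(Add(12, Mul(6, 9)), Add(-60, 51)) = Mul(Add(12, 54), -9) = Mul(66, -9) = -594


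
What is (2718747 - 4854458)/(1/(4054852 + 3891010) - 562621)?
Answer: 16970064877882/4470508824301 ≈ 3.7960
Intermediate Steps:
(2718747 - 4854458)/(1/(4054852 + 3891010) - 562621) = -2135711/(1/7945862 - 562621) = -2135711/(-4470508824301/7945862) = -2135711*(-7945862/4470508824301) = 16970064877882/4470508824301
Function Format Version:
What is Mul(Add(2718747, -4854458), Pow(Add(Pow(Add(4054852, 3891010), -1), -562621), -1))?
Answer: Rational(16970064877882, 4470508824301) ≈ 3.7960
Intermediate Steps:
Mul(Add(2718747, -4854458), Pow(Add(Pow(Add(4054852, 3891010), -1), -562621), -1)) = Mul(-2135711, Pow(Add(Pow(7945862, -1), -562621), -1)) = Mul(-2135711, Pow(Add(Rational(1, 7945862), -562621), -1)) = Mul(-2135711, Pow(Rational(-4470508824301, 7945862), -1)) = Mul(-2135711, Rational(-7945862, 4470508824301)) = Rational(16970064877882, 4470508824301)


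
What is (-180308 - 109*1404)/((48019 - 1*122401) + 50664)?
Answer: 166672/11859 ≈ 14.054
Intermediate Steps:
(-180308 - 109*1404)/((48019 - 1*122401) + 50664) = (-180308 - 153036)/((48019 - 122401) + 50664) = -333344/(-74382 + 50664) = -333344/(-23718) = -333344*(-1/23718) = 166672/11859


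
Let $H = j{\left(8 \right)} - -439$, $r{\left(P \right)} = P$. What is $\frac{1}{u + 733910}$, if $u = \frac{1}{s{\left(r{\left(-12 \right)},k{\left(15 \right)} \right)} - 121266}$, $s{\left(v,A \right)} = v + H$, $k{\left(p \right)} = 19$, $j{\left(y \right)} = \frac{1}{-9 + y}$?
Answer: $\frac{120840}{88685684399} \approx 1.3626 \cdot 10^{-6}$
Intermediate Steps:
$H = 438$ ($H = \frac{1}{-9 + 8} - -439 = \frac{1}{-1} + 439 = -1 + 439 = 438$)
$s{\left(v,A \right)} = 438 + v$ ($s{\left(v,A \right)} = v + 438 = 438 + v$)
$u = - \frac{1}{120840}$ ($u = \frac{1}{\left(438 - 12\right) - 121266} = \frac{1}{426 - 121266} = \frac{1}{-120840} = - \frac{1}{120840} \approx -8.2754 \cdot 10^{-6}$)
$\frac{1}{u + 733910} = \frac{1}{- \frac{1}{120840} + 733910} = \frac{1}{\frac{88685684399}{120840}} = \frac{120840}{88685684399}$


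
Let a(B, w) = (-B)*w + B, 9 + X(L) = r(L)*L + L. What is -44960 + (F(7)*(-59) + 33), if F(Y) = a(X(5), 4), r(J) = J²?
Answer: -23510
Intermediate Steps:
X(L) = -9 + L + L³ (X(L) = -9 + (L²*L + L) = -9 + (L³ + L) = -9 + (L + L³) = -9 + L + L³)
a(B, w) = B - B*w (a(B, w) = -B*w + B = B - B*w)
F(Y) = -363 (F(Y) = (-9 + 5 + 5³)*(1 - 1*4) = (-9 + 5 + 125)*(1 - 4) = 121*(-3) = -363)
-44960 + (F(7)*(-59) + 33) = -44960 + (-363*(-59) + 33) = -44960 + (21417 + 33) = -44960 + 21450 = -23510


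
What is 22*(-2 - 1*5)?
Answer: -154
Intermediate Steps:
22*(-2 - 1*5) = 22*(-2 - 5) = 22*(-7) = -154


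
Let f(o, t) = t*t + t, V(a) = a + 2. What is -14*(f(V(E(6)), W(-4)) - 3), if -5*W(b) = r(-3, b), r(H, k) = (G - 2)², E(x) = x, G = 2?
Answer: 42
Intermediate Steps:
r(H, k) = 0 (r(H, k) = (2 - 2)² = 0² = 0)
W(b) = 0 (W(b) = -⅕*0 = 0)
V(a) = 2 + a
f(o, t) = t + t² (f(o, t) = t² + t = t + t²)
-14*(f(V(E(6)), W(-4)) - 3) = -14*(0*(1 + 0) - 3) = -14*(0*1 - 3) = -14*(0 - 3) = -14*(-3) = 42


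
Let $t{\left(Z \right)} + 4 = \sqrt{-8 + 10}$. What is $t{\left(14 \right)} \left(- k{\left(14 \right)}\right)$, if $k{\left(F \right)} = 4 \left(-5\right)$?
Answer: $-80 + 20 \sqrt{2} \approx -51.716$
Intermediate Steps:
$k{\left(F \right)} = -20$
$t{\left(Z \right)} = -4 + \sqrt{2}$ ($t{\left(Z \right)} = -4 + \sqrt{-8 + 10} = -4 + \sqrt{2}$)
$t{\left(14 \right)} \left(- k{\left(14 \right)}\right) = \left(-4 + \sqrt{2}\right) \left(\left(-1\right) \left(-20\right)\right) = \left(-4 + \sqrt{2}\right) 20 = -80 + 20 \sqrt{2}$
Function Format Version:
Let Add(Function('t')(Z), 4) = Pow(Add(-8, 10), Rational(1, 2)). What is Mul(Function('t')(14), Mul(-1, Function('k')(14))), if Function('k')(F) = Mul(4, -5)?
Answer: Add(-80, Mul(20, Pow(2, Rational(1, 2)))) ≈ -51.716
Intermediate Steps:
Function('k')(F) = -20
Function('t')(Z) = Add(-4, Pow(2, Rational(1, 2))) (Function('t')(Z) = Add(-4, Pow(Add(-8, 10), Rational(1, 2))) = Add(-4, Pow(2, Rational(1, 2))))
Mul(Function('t')(14), Mul(-1, Function('k')(14))) = Mul(Add(-4, Pow(2, Rational(1, 2))), Mul(-1, -20)) = Mul(Add(-4, Pow(2, Rational(1, 2))), 20) = Add(-80, Mul(20, Pow(2, Rational(1, 2))))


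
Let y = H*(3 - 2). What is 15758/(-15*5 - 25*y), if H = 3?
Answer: -7879/75 ≈ -105.05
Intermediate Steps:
y = 3 (y = 3*(3 - 2) = 3*1 = 3)
15758/(-15*5 - 25*y) = 15758/(-15*5 - 25*3) = 15758/(-75 - 75) = 15758/(-150) = 15758*(-1/150) = -7879/75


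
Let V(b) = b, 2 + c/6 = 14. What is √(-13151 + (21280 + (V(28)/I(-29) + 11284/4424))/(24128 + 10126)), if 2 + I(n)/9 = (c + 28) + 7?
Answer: I*√21666938299199401065/40590990 ≈ 114.68*I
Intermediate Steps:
c = 72 (c = -12 + 6*14 = -12 + 84 = 72)
I(n) = 945 (I(n) = -18 + 9*((72 + 28) + 7) = -18 + 9*(100 + 7) = -18 + 9*107 = -18 + 963 = 945)
√(-13151 + (21280 + (V(28)/I(-29) + 11284/4424))/(24128 + 10126)) = √(-13151 + (21280 + (28/945 + 11284/4424))/(24128 + 10126)) = √(-13151 + (21280 + (28*(1/945) + 11284*(1/4424)))/34254) = √(-13151 + (21280 + (4/135 + 403/158))*(1/34254)) = √(-13151 + (21280 + 55037/21330)*(1/34254)) = √(-13151 + (453957437/21330)*(1/34254)) = √(-13151 + 453957437/730637820) = √(-9608164013383/730637820) = I*√21666938299199401065/40590990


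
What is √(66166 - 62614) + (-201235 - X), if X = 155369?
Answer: -356604 + 4*√222 ≈ -3.5654e+5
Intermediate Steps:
√(66166 - 62614) + (-201235 - X) = √(66166 - 62614) + (-201235 - 1*155369) = √3552 + (-201235 - 155369) = 4*√222 - 356604 = -356604 + 4*√222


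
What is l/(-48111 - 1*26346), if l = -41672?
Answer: 41672/74457 ≈ 0.55968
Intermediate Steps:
l/(-48111 - 1*26346) = -41672/(-48111 - 1*26346) = -41672/(-48111 - 26346) = -41672/(-74457) = -41672*(-1/74457) = 41672/74457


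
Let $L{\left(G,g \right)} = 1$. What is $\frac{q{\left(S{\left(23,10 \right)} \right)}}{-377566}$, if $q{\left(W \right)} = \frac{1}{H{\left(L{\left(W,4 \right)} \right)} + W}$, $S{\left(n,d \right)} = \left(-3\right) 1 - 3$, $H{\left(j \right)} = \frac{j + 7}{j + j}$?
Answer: $\frac{1}{755132} \approx 1.3243 \cdot 10^{-6}$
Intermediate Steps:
$H{\left(j \right)} = \frac{7 + j}{2 j}$
$S{\left(n,d \right)} = -6$ ($S{\left(n,d \right)} = -3 - 3 = -6$)
$q{\left(W \right)} = \frac{1}{4 + W}$ ($q{\left(W \right)} = \frac{1}{\frac{7 + 1}{2 \cdot 1} + W} = \frac{1}{\frac{1}{2} \cdot 1 \cdot 8 + W} = \frac{1}{4 + W}$)
$\frac{q{\left(S{\left(23,10 \right)} \right)}}{-377566} = \frac{1}{\left(4 - 6\right) \left(-377566\right)} = \frac{1}{-2} \left(- \frac{1}{377566}\right) = \left(- \frac{1}{2}\right) \left(- \frac{1}{377566}\right) = \frac{1}{755132}$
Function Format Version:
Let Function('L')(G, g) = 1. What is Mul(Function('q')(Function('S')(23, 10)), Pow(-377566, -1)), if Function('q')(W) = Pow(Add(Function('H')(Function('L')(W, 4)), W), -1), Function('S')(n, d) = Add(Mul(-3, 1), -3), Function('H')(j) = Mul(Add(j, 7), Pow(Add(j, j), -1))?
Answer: Rational(1, 755132) ≈ 1.3243e-6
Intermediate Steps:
Function('H')(j) = Mul(Rational(1, 2), Pow(j, -1), Add(7, j)) (Function('H')(j) = Mul(Add(7, j), Pow(Mul(2, j), -1)) = Mul(Add(7, j), Mul(Rational(1, 2), Pow(j, -1))) = Mul(Rational(1, 2), Pow(j, -1), Add(7, j)))
Function('S')(n, d) = -6 (Function('S')(n, d) = Add(-3, -3) = -6)
Function('q')(W) = Pow(Add(4, W), -1) (Function('q')(W) = Pow(Add(Mul(Rational(1, 2), Pow(1, -1), Add(7, 1)), W), -1) = Pow(Add(Mul(Rational(1, 2), 1, 8), W), -1) = Pow(Add(4, W), -1))
Mul(Function('q')(Function('S')(23, 10)), Pow(-377566, -1)) = Mul(Pow(Add(4, -6), -1), Pow(-377566, -1)) = Mul(Pow(-2, -1), Rational(-1, 377566)) = Mul(Rational(-1, 2), Rational(-1, 377566)) = Rational(1, 755132)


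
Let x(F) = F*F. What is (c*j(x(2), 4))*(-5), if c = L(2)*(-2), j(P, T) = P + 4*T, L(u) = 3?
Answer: 600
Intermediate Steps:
x(F) = F²
c = -6 (c = 3*(-2) = -6)
(c*j(x(2), 4))*(-5) = -6*(2² + 4*4)*(-5) = -6*(4 + 16)*(-5) = -6*20*(-5) = -120*(-5) = 600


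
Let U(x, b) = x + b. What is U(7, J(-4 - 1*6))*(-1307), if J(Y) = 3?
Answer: -13070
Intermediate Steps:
U(x, b) = b + x
U(7, J(-4 - 1*6))*(-1307) = (3 + 7)*(-1307) = 10*(-1307) = -13070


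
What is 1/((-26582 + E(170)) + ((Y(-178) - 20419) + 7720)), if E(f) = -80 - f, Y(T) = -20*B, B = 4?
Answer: -1/39611 ≈ -2.5246e-5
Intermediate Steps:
Y(T) = -80 (Y(T) = -20*4 = -80)
1/((-26582 + E(170)) + ((Y(-178) - 20419) + 7720)) = 1/((-26582 + (-80 - 1*170)) + ((-80 - 20419) + 7720)) = 1/((-26582 + (-80 - 170)) + (-20499 + 7720)) = 1/((-26582 - 250) - 12779) = 1/(-26832 - 12779) = 1/(-39611) = -1/39611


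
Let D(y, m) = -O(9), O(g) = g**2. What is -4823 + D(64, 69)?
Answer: -4904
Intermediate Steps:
D(y, m) = -81 (D(y, m) = -1*9**2 = -1*81 = -81)
-4823 + D(64, 69) = -4823 - 81 = -4904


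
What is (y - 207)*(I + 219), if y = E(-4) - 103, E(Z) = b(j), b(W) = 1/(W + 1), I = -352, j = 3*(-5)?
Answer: 82479/2 ≈ 41240.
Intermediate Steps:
j = -15
b(W) = 1/(1 + W)
E(Z) = -1/14 (E(Z) = 1/(1 - 15) = 1/(-14) = -1/14)
y = -1443/14 (y = -1/14 - 103 = -1443/14 ≈ -103.07)
(y - 207)*(I + 219) = (-1443/14 - 207)*(-352 + 219) = -4341/14*(-133) = 82479/2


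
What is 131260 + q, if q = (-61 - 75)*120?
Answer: 114940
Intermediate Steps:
q = -16320 (q = -136*120 = -16320)
131260 + q = 131260 - 16320 = 114940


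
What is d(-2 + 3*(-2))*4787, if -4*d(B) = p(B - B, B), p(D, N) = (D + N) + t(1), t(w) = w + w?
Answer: 14361/2 ≈ 7180.5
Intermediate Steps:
t(w) = 2*w
p(D, N) = 2 + D + N (p(D, N) = (D + N) + 2*1 = (D + N) + 2 = 2 + D + N)
d(B) = -½ - B/4 (d(B) = -(2 + (B - B) + B)/4 = -(2 + 0 + B)/4 = -(2 + B)/4 = -½ - B/4)
d(-2 + 3*(-2))*4787 = (-½ - (-2 + 3*(-2))/4)*4787 = (-½ - (-2 - 6)/4)*4787 = (-½ - ¼*(-8))*4787 = (-½ + 2)*4787 = (3/2)*4787 = 14361/2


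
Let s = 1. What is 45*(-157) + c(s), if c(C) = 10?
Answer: -7055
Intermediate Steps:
45*(-157) + c(s) = 45*(-157) + 10 = -7065 + 10 = -7055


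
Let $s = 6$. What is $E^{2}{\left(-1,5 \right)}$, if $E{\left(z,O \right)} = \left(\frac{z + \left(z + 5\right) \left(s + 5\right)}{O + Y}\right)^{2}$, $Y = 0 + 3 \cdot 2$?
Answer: $\frac{3418801}{14641} \approx 233.51$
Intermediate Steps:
$Y = 6$ ($Y = 0 + 6 = 6$)
$E{\left(z,O \right)} = \frac{\left(55 + 12 z\right)^{2}}{\left(6 + O\right)^{2}}$ ($E{\left(z,O \right)} = \left(\frac{z + \left(z + 5\right) \left(6 + 5\right)}{O + 6}\right)^{2} = \left(\frac{z + \left(5 + z\right) 11}{6 + O}\right)^{2} = \left(\frac{z + \left(55 + 11 z\right)}{6 + O}\right)^{2} = \left(\frac{55 + 12 z}{6 + O}\right)^{2} = \frac{\left(55 + 12 z\right)^{2}}{\left(6 + O\right)^{2}}$)
$E^{2}{\left(-1,5 \right)} = \left(\frac{\left(55 + 12 \left(-1\right)\right)^{2}}{\left(6 + 5\right)^{2}}\right)^{2} = \left(\frac{\left(55 - 12\right)^{2}}{121}\right)^{2} = \left(\frac{43^{2}}{121}\right)^{2} = \left(\frac{1}{121} \cdot 1849\right)^{2} = \left(\frac{1849}{121}\right)^{2} = \frac{3418801}{14641}$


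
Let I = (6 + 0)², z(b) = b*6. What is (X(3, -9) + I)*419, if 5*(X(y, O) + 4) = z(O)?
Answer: 44414/5 ≈ 8882.8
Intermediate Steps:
z(b) = 6*b
X(y, O) = -4 + 6*O/5 (X(y, O) = -4 + (6*O)/5 = -4 + 6*O/5)
I = 36 (I = 6² = 36)
(X(3, -9) + I)*419 = ((-4 + (6/5)*(-9)) + 36)*419 = ((-4 - 54/5) + 36)*419 = (-74/5 + 36)*419 = (106/5)*419 = 44414/5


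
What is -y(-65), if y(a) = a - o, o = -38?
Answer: 27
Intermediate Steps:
y(a) = 38 + a (y(a) = a - 1*(-38) = a + 38 = 38 + a)
-y(-65) = -(38 - 65) = -1*(-27) = 27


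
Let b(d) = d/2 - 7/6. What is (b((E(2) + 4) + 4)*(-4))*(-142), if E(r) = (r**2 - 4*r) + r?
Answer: 3124/3 ≈ 1041.3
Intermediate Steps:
E(r) = r**2 - 3*r
b(d) = -7/6 + d/2 (b(d) = d*(1/2) - 7*1/6 = d/2 - 7/6 = -7/6 + d/2)
(b((E(2) + 4) + 4)*(-4))*(-142) = ((-7/6 + ((2*(-3 + 2) + 4) + 4)/2)*(-4))*(-142) = ((-7/6 + ((2*(-1) + 4) + 4)/2)*(-4))*(-142) = ((-7/6 + ((-2 + 4) + 4)/2)*(-4))*(-142) = ((-7/6 + (2 + 4)/2)*(-4))*(-142) = ((-7/6 + (1/2)*6)*(-4))*(-142) = ((-7/6 + 3)*(-4))*(-142) = ((11/6)*(-4))*(-142) = -22/3*(-142) = 3124/3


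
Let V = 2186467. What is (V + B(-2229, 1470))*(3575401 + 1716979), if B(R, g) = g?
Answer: 11579394020060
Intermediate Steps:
(V + B(-2229, 1470))*(3575401 + 1716979) = (2186467 + 1470)*(3575401 + 1716979) = 2187937*5292380 = 11579394020060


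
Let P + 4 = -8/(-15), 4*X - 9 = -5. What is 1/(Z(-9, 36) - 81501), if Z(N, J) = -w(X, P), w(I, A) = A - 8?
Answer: -15/1222343 ≈ -1.2272e-5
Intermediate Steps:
X = 1 (X = 9/4 + (¼)*(-5) = 9/4 - 5/4 = 1)
P = -52/15 (P = -4 - 8/(-15) = -4 - 8*(-1/15) = -4 + 8/15 = -52/15 ≈ -3.4667)
w(I, A) = -8 + A
Z(N, J) = 172/15 (Z(N, J) = -(-8 - 52/15) = -1*(-172/15) = 172/15)
1/(Z(-9, 36) - 81501) = 1/(172/15 - 81501) = 1/(-1222343/15) = -15/1222343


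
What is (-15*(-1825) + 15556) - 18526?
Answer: 24405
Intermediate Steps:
(-15*(-1825) + 15556) - 18526 = (27375 + 15556) - 18526 = 42931 - 18526 = 24405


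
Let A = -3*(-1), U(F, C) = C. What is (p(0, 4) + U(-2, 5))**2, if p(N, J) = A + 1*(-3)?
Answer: 25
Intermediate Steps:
A = 3
p(N, J) = 0 (p(N, J) = 3 + 1*(-3) = 3 - 3 = 0)
(p(0, 4) + U(-2, 5))**2 = (0 + 5)**2 = 5**2 = 25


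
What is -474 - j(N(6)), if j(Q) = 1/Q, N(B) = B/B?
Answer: -475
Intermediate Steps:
N(B) = 1
-474 - j(N(6)) = -474 - 1/1 = -474 - 1*1 = -474 - 1 = -475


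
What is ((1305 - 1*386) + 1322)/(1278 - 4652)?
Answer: -2241/3374 ≈ -0.66420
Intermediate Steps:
((1305 - 1*386) + 1322)/(1278 - 4652) = ((1305 - 386) + 1322)/(-3374) = (919 + 1322)*(-1/3374) = 2241*(-1/3374) = -2241/3374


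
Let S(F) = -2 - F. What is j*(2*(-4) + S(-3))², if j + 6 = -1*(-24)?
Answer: 882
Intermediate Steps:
j = 18 (j = -6 - 1*(-24) = -6 + 24 = 18)
j*(2*(-4) + S(-3))² = 18*(2*(-4) + (-2 - 1*(-3)))² = 18*(-8 + (-2 + 3))² = 18*(-8 + 1)² = 18*(-7)² = 18*49 = 882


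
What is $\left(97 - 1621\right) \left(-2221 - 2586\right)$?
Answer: $7325868$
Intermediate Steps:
$\left(97 - 1621\right) \left(-2221 - 2586\right) = \left(-1524\right) \left(-4807\right) = 7325868$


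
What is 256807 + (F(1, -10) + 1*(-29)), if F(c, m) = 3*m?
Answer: 256748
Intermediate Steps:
256807 + (F(1, -10) + 1*(-29)) = 256807 + (3*(-10) + 1*(-29)) = 256807 + (-30 - 29) = 256807 - 59 = 256748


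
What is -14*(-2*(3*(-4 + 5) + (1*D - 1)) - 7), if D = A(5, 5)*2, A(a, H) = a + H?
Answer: 714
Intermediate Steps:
A(a, H) = H + a
D = 20 (D = (5 + 5)*2 = 10*2 = 20)
-14*(-2*(3*(-4 + 5) + (1*D - 1)) - 7) = -14*(-2*(3*(-4 + 5) + (1*20 - 1)) - 7) = -14*(-2*(3*1 + (20 - 1)) - 7) = -14*(-2*(3 + 19) - 7) = -14*(-2*22 - 7) = -14*(-44 - 7) = -14*(-51) = 714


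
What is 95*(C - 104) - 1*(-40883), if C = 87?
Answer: 39268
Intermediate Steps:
95*(C - 104) - 1*(-40883) = 95*(87 - 104) - 1*(-40883) = 95*(-17) + 40883 = -1615 + 40883 = 39268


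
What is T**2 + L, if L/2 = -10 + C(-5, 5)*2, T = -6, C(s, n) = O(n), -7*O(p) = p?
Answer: 92/7 ≈ 13.143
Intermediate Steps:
O(p) = -p/7
C(s, n) = -n/7
L = -160/7 (L = 2*(-10 - 1/7*5*2) = 2*(-10 - 5/7*2) = 2*(-10 - 10/7) = 2*(-80/7) = -160/7 ≈ -22.857)
T**2 + L = (-6)**2 - 160/7 = 36 - 160/7 = 92/7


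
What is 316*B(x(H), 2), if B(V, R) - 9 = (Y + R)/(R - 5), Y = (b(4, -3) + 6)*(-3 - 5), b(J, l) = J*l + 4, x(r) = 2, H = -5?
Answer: 948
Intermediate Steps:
b(J, l) = 4 + J*l
Y = 16 (Y = ((4 + 4*(-3)) + 6)*(-3 - 5) = ((4 - 12) + 6)*(-8) = (-8 + 6)*(-8) = -2*(-8) = 16)
B(V, R) = 9 + (16 + R)/(-5 + R) (B(V, R) = 9 + (16 + R)/(R - 5) = 9 + (16 + R)/(-5 + R))
316*B(x(H), 2) = 316*((-29 + 10*2)/(-5 + 2)) = 316*((-29 + 20)/(-3)) = 316*(-⅓*(-9)) = 316*3 = 948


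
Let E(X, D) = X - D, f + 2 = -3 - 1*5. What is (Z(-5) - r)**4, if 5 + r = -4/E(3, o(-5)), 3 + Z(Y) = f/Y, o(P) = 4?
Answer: 0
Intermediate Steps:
f = -10 (f = -2 + (-3 - 1*5) = -2 + (-3 - 5) = -2 - 8 = -10)
Z(Y) = -3 - 10/Y
r = -1 (r = -5 - 4/(3 - 1*4) = -5 - 4/(3 - 4) = -5 - 4/(-1) = -5 - 4*(-1) = -5 + 4 = -1)
(Z(-5) - r)**4 = ((-3 - 10/(-5)) - 1*(-1))**4 = ((-3 - 10*(-1/5)) + 1)**4 = ((-3 + 2) + 1)**4 = (-1 + 1)**4 = 0**4 = 0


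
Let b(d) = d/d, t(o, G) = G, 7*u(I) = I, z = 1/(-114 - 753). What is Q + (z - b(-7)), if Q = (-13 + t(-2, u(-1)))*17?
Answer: -1362064/6069 ≈ -224.43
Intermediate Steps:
z = -1/867 (z = 1/(-867) = -1/867 ≈ -0.0011534)
u(I) = I/7
Q = -1564/7 (Q = (-13 + (⅐)*(-1))*17 = (-13 - ⅐)*17 = -92/7*17 = -1564/7 ≈ -223.43)
b(d) = 1
Q + (z - b(-7)) = -1564/7 + (-1/867 - 1*1) = -1564/7 + (-1/867 - 1) = -1564/7 - 868/867 = -1362064/6069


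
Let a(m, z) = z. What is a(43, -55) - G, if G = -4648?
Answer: 4593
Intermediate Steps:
a(43, -55) - G = -55 - 1*(-4648) = -55 + 4648 = 4593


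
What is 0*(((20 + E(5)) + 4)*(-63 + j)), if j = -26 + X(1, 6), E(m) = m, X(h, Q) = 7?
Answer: 0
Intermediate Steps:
j = -19 (j = -26 + 7 = -19)
0*(((20 + E(5)) + 4)*(-63 + j)) = 0*(((20 + 5) + 4)*(-63 - 19)) = 0*((25 + 4)*(-82)) = 0*(29*(-82)) = 0*(-2378) = 0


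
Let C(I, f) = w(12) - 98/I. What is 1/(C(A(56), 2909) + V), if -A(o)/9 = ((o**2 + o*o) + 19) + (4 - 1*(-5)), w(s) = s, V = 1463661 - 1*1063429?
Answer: 4050/1620988207 ≈ 2.4985e-6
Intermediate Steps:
V = 400232 (V = 1463661 - 1063429 = 400232)
A(o) = -252 - 18*o**2 (A(o) = -9*(((o**2 + o*o) + 19) + (4 - 1*(-5))) = -9*(((o**2 + o**2) + 19) + (4 + 5)) = -9*((2*o**2 + 19) + 9) = -9*((19 + 2*o**2) + 9) = -9*(28 + 2*o**2) = -252 - 18*o**2)
C(I, f) = 12 - 98/I
1/(C(A(56), 2909) + V) = 1/((12 - 98/(-252 - 18*56**2)) + 400232) = 1/((12 - 98/(-252 - 18*3136)) + 400232) = 1/((12 - 98/(-252 - 56448)) + 400232) = 1/((12 - 98/(-56700)) + 400232) = 1/((12 - 98*(-1/56700)) + 400232) = 1/((12 + 7/4050) + 400232) = 1/(48607/4050 + 400232) = 1/(1620988207/4050) = 4050/1620988207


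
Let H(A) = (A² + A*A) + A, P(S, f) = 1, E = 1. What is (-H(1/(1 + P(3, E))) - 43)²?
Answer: 1936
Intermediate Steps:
H(A) = A + 2*A² (H(A) = (A² + A²) + A = 2*A² + A = A + 2*A²)
(-H(1/(1 + P(3, E))) - 43)² = (-(1 + 2/(1 + 1))/(1 + 1) - 43)² = (-(1 + 2/2)/2 - 43)² = (-(1 + 2*(½))/2 - 43)² = (-(1 + 1)/2 - 43)² = (-2/2 - 43)² = (-1*1 - 43)² = (-1 - 43)² = (-44)² = 1936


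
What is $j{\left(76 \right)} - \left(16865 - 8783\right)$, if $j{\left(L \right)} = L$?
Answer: $-8006$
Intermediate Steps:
$j{\left(76 \right)} - \left(16865 - 8783\right) = 76 - \left(16865 - 8783\right) = 76 - 8082 = -8006$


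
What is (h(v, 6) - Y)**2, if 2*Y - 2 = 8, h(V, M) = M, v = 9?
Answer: 1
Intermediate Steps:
Y = 5 (Y = 1 + (1/2)*8 = 1 + 4 = 5)
(h(v, 6) - Y)**2 = (6 - 1*5)**2 = (6 - 5)**2 = 1**2 = 1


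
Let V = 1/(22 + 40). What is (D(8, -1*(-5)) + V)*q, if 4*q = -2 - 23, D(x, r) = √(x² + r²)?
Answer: -25/248 - 25*√89/4 ≈ -59.063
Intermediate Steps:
D(x, r) = √(r² + x²)
V = 1/62 ≈ 0.016129
q = -25/4 (q = (-2 - 23)/4 = (¼)*(-25) = -25/4 ≈ -6.2500)
(D(8, -1*(-5)) + V)*q = (√((-1*(-5))² + 8²) + 1/62)*(-25/4) = (√(5² + 64) + 1/62)*(-25/4) = (√(25 + 64) + 1/62)*(-25/4) = (√89 + 1/62)*(-25/4) = (1/62 + √89)*(-25/4) = -25/248 - 25*√89/4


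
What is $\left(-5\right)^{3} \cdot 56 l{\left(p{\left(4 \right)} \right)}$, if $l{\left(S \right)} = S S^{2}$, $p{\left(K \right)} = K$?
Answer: $-448000$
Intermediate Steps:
$l{\left(S \right)} = S^{3}$
$\left(-5\right)^{3} \cdot 56 l{\left(p{\left(4 \right)} \right)} = \left(-5\right)^{3} \cdot 56 \cdot 4^{3} = \left(-125\right) 56 \cdot 64 = \left(-7000\right) 64 = -448000$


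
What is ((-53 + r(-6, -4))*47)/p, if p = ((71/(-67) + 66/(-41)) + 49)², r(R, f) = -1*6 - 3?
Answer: -10994535113/8098826450 ≈ -1.3575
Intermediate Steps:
r(R, f) = -9 (r(R, f) = -6 - 3 = -9)
p = 16197652900/7546009 (p = ((71*(-1/67) + 66*(-1/41)) + 49)² = ((-71/67 - 66/41) + 49)² = (-7333/2747 + 49)² = (127270/2747)² = 16197652900/7546009 ≈ 2146.5)
((-53 + r(-6, -4))*47)/p = ((-53 - 9)*47)/(16197652900/7546009) = -62*47*(7546009/16197652900) = -2914*7546009/16197652900 = -10994535113/8098826450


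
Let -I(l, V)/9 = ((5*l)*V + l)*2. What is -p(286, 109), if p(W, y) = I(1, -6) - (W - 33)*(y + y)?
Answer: 54632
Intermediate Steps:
I(l, V) = -18*l - 90*V*l (I(l, V) = -9*((5*l)*V + l)*2 = -9*(5*V*l + l)*2 = -9*(l + 5*V*l)*2 = -9*(2*l + 10*V*l) = -18*l - 90*V*l)
p(W, y) = 522 - 2*y*(-33 + W) (p(W, y) = -18*1*(1 + 5*(-6)) - (W - 33)*(y + y) = -18*1*(1 - 30) - (-33 + W)*2*y = -18*1*(-29) - 2*y*(-33 + W) = 522 - 2*y*(-33 + W))
-p(286, 109) = -(522 + 66*109 - 2*286*109) = -(522 + 7194 - 62348) = -1*(-54632) = 54632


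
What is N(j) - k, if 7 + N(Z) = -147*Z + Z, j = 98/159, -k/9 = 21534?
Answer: 30799733/159 ≈ 1.9371e+5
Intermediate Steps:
k = -193806 (k = -9*21534 = -193806)
j = 98/159 (j = 98*(1/159) = 98/159 ≈ 0.61635)
N(Z) = -7 - 146*Z (N(Z) = -7 + (-147*Z + Z) = -7 - 146*Z)
N(j) - k = (-7 - 146*98/159) - 1*(-193806) = (-7 - 14308/159) + 193806 = -15421/159 + 193806 = 30799733/159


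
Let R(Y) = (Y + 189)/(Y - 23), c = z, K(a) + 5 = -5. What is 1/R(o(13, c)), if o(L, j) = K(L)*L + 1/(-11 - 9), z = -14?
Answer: -3061/1179 ≈ -2.5963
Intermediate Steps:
K(a) = -10 (K(a) = -5 - 5 = -10)
c = -14
o(L, j) = -1/20 - 10*L (o(L, j) = -10*L + 1/(-11 - 9) = -10*L + 1/(-20) = -10*L - 1/20 = -1/20 - 10*L)
R(Y) = (189 + Y)/(-23 + Y)
1/R(o(13, c)) = 1/((189 + (-1/20 - 10*13))/(-23 + (-1/20 - 10*13))) = 1/((189 + (-1/20 - 130))/(-23 + (-1/20 - 130))) = 1/((189 - 2601/20)/(-23 - 2601/20)) = 1/((1179/20)/(-3061/20)) = 1/(-20/3061*1179/20) = 1/(-1179/3061) = -3061/1179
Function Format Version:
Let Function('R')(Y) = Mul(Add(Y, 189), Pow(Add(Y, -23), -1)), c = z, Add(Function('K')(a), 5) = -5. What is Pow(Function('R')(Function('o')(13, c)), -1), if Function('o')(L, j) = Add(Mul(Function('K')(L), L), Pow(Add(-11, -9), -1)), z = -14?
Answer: Rational(-3061, 1179) ≈ -2.5963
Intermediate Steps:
Function('K')(a) = -10 (Function('K')(a) = Add(-5, -5) = -10)
c = -14
Function('o')(L, j) = Add(Rational(-1, 20), Mul(-10, L)) (Function('o')(L, j) = Add(Mul(-10, L), Pow(Add(-11, -9), -1)) = Add(Mul(-10, L), Pow(-20, -1)) = Add(Mul(-10, L), Rational(-1, 20)) = Add(Rational(-1, 20), Mul(-10, L)))
Function('R')(Y) = Mul(Pow(Add(-23, Y), -1), Add(189, Y)) (Function('R')(Y) = Mul(Add(189, Y), Pow(Add(-23, Y), -1)) = Mul(Pow(Add(-23, Y), -1), Add(189, Y)))
Pow(Function('R')(Function('o')(13, c)), -1) = Pow(Mul(Pow(Add(-23, Add(Rational(-1, 20), Mul(-10, 13))), -1), Add(189, Add(Rational(-1, 20), Mul(-10, 13)))), -1) = Pow(Mul(Pow(Add(-23, Add(Rational(-1, 20), -130)), -1), Add(189, Add(Rational(-1, 20), -130))), -1) = Pow(Mul(Pow(Add(-23, Rational(-2601, 20)), -1), Add(189, Rational(-2601, 20))), -1) = Pow(Mul(Pow(Rational(-3061, 20), -1), Rational(1179, 20)), -1) = Pow(Mul(Rational(-20, 3061), Rational(1179, 20)), -1) = Pow(Rational(-1179, 3061), -1) = Rational(-3061, 1179)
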